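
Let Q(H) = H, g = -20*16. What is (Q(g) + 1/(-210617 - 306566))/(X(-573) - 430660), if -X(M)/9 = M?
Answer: 165498561/220062918049 ≈ 0.00075205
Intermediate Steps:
X(M) = -9*M
g = -320
(Q(g) + 1/(-210617 - 306566))/(X(-573) - 430660) = (-320 + 1/(-210617 - 306566))/(-9*(-573) - 430660) = (-320 + 1/(-517183))/(5157 - 430660) = (-320 - 1/517183)/(-425503) = -165498561/517183*(-1/425503) = 165498561/220062918049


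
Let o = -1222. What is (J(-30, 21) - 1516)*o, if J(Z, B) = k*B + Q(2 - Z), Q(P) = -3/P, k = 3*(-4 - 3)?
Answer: 38265097/16 ≈ 2.3916e+6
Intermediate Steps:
k = -21 (k = 3*(-7) = -21)
J(Z, B) = -21*B - 3/(2 - Z)
(J(-30, 21) - 1516)*o = (3*(1 - 7*21*(-2 - 30))/(-2 - 30) - 1516)*(-1222) = (3*(1 - 7*21*(-32))/(-32) - 1516)*(-1222) = (3*(-1/32)*(1 + 4704) - 1516)*(-1222) = (3*(-1/32)*4705 - 1516)*(-1222) = (-14115/32 - 1516)*(-1222) = -62627/32*(-1222) = 38265097/16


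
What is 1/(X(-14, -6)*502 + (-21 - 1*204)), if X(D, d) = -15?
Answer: -1/7755 ≈ -0.00012895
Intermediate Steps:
1/(X(-14, -6)*502 + (-21 - 1*204)) = 1/(-15*502 + (-21 - 1*204)) = 1/(-7530 + (-21 - 204)) = 1/(-7530 - 225) = 1/(-7755) = -1/7755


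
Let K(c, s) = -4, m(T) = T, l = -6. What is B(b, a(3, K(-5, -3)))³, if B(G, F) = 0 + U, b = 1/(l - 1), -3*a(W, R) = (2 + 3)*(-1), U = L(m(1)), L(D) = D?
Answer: 1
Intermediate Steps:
U = 1
a(W, R) = 5/3 (a(W, R) = -(2 + 3)*(-1)/3 = -5*(-1)/3 = -⅓*(-5) = 5/3)
b = -⅐ (b = 1/(-6 - 1) = 1/(-7) = -⅐ ≈ -0.14286)
B(G, F) = 1 (B(G, F) = 0 + 1 = 1)
B(b, a(3, K(-5, -3)))³ = 1³ = 1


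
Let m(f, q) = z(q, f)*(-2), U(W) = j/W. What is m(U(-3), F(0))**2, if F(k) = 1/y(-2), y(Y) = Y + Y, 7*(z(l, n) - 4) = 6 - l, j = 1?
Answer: 18769/196 ≈ 95.760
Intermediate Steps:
z(l, n) = 34/7 - l/7 (z(l, n) = 4 + (6 - l)/7 = 4 + (6/7 - l/7) = 34/7 - l/7)
y(Y) = 2*Y
F(k) = -1/4 (F(k) = 1/(2*(-2)) = 1/(-4) = -1/4)
U(W) = 1/W
m(f, q) = -68/7 + 2*q/7 (m(f, q) = (34/7 - q/7)*(-2) = -68/7 + 2*q/7)
m(U(-3), F(0))**2 = (-68/7 + (2/7)*(-1/4))**2 = (-68/7 - 1/14)**2 = (-137/14)**2 = 18769/196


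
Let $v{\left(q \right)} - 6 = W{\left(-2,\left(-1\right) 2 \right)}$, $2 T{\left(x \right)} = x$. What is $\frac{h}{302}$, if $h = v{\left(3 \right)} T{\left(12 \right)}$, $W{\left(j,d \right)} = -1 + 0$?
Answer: $\frac{15}{151} \approx 0.099338$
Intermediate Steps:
$T{\left(x \right)} = \frac{x}{2}$
$W{\left(j,d \right)} = -1$
$v{\left(q \right)} = 5$ ($v{\left(q \right)} = 6 - 1 = 5$)
$h = 30$ ($h = 5 \cdot \frac{1}{2} \cdot 12 = 5 \cdot 6 = 30$)
$\frac{h}{302} = \frac{30}{302} = 30 \cdot \frac{1}{302} = \frac{15}{151}$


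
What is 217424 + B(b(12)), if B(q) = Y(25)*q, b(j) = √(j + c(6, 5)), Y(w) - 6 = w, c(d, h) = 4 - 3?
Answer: 217424 + 31*√13 ≈ 2.1754e+5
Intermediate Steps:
c(d, h) = 1
Y(w) = 6 + w
b(j) = √(1 + j) (b(j) = √(j + 1) = √(1 + j))
B(q) = 31*q (B(q) = (6 + 25)*q = 31*q)
217424 + B(b(12)) = 217424 + 31*√(1 + 12) = 217424 + 31*√13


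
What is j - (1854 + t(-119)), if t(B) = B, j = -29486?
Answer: -31221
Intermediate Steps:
j - (1854 + t(-119)) = -29486 - (1854 - 119) = -29486 - 1*1735 = -29486 - 1735 = -31221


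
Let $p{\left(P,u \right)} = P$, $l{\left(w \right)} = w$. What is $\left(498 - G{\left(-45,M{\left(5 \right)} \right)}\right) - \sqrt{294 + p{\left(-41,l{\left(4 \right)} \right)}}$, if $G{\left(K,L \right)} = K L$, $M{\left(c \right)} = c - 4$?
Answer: $543 - \sqrt{253} \approx 527.09$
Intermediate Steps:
$M{\left(c \right)} = -4 + c$
$\left(498 - G{\left(-45,M{\left(5 \right)} \right)}\right) - \sqrt{294 + p{\left(-41,l{\left(4 \right)} \right)}} = \left(498 - - 45 \left(-4 + 5\right)\right) - \sqrt{294 - 41} = \left(498 - \left(-45\right) 1\right) - \sqrt{253} = \left(498 - -45\right) - \sqrt{253} = \left(498 + 45\right) - \sqrt{253} = 543 - \sqrt{253}$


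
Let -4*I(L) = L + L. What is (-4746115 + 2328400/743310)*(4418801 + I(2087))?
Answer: -3117021619592105875/148662 ≈ -2.0967e+13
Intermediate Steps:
I(L) = -L/2 (I(L) = -(L + L)/4 = -L/2)
(-4746115 + 2328400/743310)*(4418801 + I(2087)) = (-4746115 + 2328400/743310)*(4418801 - ½*2087) = (-4746115 + 2328400*(1/743310))*(4418801 - 2087/2) = (-4746115 + 232840/74331)*(8835515/2) = -352783241225/74331*8835515/2 = -3117021619592105875/148662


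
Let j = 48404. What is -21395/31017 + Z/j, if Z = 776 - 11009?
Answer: -1353000541/1501346868 ≈ -0.90119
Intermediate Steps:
Z = -10233
-21395/31017 + Z/j = -21395/31017 - 10233/48404 = -1353000541/1501346868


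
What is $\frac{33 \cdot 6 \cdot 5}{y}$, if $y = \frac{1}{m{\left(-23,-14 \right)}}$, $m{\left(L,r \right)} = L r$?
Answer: $318780$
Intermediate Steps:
$y = \frac{1}{322}$ ($y = \frac{1}{\left(-23\right) \left(-14\right)} = \frac{1}{322} \approx 0.0031056$)
$\frac{33 \cdot 6 \cdot 5}{y} = 33 \cdot 6 \cdot 5 \frac{1}{\frac{1}{322}} = 33 \cdot 30 \cdot 322 = 990 \cdot 322 = 318780$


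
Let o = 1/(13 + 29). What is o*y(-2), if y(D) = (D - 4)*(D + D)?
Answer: 4/7 ≈ 0.57143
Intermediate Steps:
y(D) = 2*D*(-4 + D) (y(D) = (-4 + D)*(2*D) = 2*D*(-4 + D))
o = 1/42 ≈ 0.023810
o*y(-2) = (2*(-2)*(-4 - 2))/42 = (2*(-2)*(-6))/42 = (1/42)*24 = 4/7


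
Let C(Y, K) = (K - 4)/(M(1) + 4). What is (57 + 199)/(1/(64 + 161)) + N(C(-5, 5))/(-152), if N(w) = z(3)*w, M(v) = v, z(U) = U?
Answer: 43775997/760 ≈ 57600.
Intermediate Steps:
C(Y, K) = -⅘ + K/5 (C(Y, K) = (K - 4)/(1 + 4) = (-4 + K)/5 = (-4 + K)*(⅕) = -⅘ + K/5)
N(w) = 3*w
(57 + 199)/(1/(64 + 161)) + N(C(-5, 5))/(-152) = (57 + 199)/(1/(64 + 161)) + (3*(-⅘ + (⅕)*5))/(-152) = 256/(1/225) + (3*(-⅘ + 1))*(-1/152) = 256/(1/225) + (3*(⅕))*(-1/152) = 256*225 + (⅗)*(-1/152) = 57600 - 3/760 = 43775997/760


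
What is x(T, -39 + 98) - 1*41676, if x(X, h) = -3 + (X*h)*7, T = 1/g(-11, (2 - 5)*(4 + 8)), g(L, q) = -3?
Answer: -125450/3 ≈ -41817.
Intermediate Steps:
T = -⅓ (T = 1/(-3) = -⅓ ≈ -0.33333)
x(X, h) = -3 + 7*X*h
x(T, -39 + 98) - 1*41676 = (-3 + 7*(-⅓)*(-39 + 98)) - 1*41676 = (-3 + 7*(-⅓)*59) - 41676 = (-3 - 413/3) - 41676 = -422/3 - 41676 = -125450/3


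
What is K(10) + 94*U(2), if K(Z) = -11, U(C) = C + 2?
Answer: 365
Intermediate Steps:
U(C) = 2 + C
K(10) + 94*U(2) = -11 + 94*(2 + 2) = -11 + 94*4 = -11 + 376 = 365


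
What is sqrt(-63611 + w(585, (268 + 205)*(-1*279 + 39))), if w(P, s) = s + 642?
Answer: I*sqrt(176489) ≈ 420.11*I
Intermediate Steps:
w(P, s) = 642 + s
sqrt(-63611 + w(585, (268 + 205)*(-1*279 + 39))) = sqrt(-63611 + (642 + (268 + 205)*(-1*279 + 39))) = sqrt(-63611 + (642 + 473*(-279 + 39))) = sqrt(-63611 + (642 + 473*(-240))) = sqrt(-63611 + (642 - 113520)) = sqrt(-63611 - 112878) = sqrt(-176489) = I*sqrt(176489)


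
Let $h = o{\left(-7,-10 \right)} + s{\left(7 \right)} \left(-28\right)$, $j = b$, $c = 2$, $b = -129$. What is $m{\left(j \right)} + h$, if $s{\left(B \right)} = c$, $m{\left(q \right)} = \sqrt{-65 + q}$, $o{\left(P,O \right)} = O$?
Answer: $-66 + i \sqrt{194} \approx -66.0 + 13.928 i$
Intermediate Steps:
$j = -129$
$s{\left(B \right)} = 2$
$h = -66$ ($h = -10 + 2 \left(-28\right) = -10 - 56 = -66$)
$m{\left(j \right)} + h = \sqrt{-65 - 129} - 66 = \sqrt{-194} - 66 = i \sqrt{194} - 66 = -66 + i \sqrt{194}$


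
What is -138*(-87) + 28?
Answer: 12034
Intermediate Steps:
-138*(-87) + 28 = 12006 + 28 = 12034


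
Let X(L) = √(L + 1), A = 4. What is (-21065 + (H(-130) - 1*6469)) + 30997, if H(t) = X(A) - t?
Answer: 3593 + √5 ≈ 3595.2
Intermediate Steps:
X(L) = √(1 + L)
H(t) = √5 - t (H(t) = √(1 + 4) - t = √5 - t)
(-21065 + (H(-130) - 1*6469)) + 30997 = (-21065 + ((√5 - 1*(-130)) - 1*6469)) + 30997 = (-21065 + ((√5 + 130) - 6469)) + 30997 = (-21065 + ((130 + √5) - 6469)) + 30997 = (-21065 + (-6339 + √5)) + 30997 = (-27404 + √5) + 30997 = 3593 + √5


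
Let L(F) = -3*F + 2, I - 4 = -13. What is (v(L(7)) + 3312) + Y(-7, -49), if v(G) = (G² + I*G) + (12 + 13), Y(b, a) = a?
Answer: 3820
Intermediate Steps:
I = -9 (I = 4 - 13 = -9)
L(F) = 2 - 3*F
v(G) = 25 + G² - 9*G (v(G) = (G² - 9*G) + (12 + 13) = (G² - 9*G) + 25 = 25 + G² - 9*G)
(v(L(7)) + 3312) + Y(-7, -49) = ((25 + (2 - 3*7)² - 9*(2 - 3*7)) + 3312) - 49 = ((25 + (2 - 21)² - 9*(2 - 21)) + 3312) - 49 = ((25 + (-19)² - 9*(-19)) + 3312) - 49 = ((25 + 361 + 171) + 3312) - 49 = (557 + 3312) - 49 = 3869 - 49 = 3820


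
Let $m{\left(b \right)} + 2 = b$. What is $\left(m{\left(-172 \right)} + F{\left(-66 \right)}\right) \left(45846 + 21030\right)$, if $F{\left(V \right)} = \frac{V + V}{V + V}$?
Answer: $-11569548$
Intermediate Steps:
$m{\left(b \right)} = -2 + b$
$F{\left(V \right)} = 1$ ($F{\left(V \right)} = \frac{2 V}{2 V} = 2 V \frac{1}{2 V} = 1$)
$\left(m{\left(-172 \right)} + F{\left(-66 \right)}\right) \left(45846 + 21030\right) = \left(\left(-2 - 172\right) + 1\right) \left(45846 + 21030\right) = \left(-174 + 1\right) 66876 = \left(-173\right) 66876 = -11569548$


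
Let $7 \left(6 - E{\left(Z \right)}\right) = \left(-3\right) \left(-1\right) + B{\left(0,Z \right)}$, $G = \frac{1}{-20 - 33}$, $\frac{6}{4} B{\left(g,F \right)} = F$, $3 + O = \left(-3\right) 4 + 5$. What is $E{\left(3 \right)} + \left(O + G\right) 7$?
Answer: $- \frac{24058}{371} \approx -64.846$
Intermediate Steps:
$O = -10$ ($O = -3 + \left(\left(-3\right) 4 + 5\right) = -3 + \left(-12 + 5\right) = -3 - 7 = -10$)
$B{\left(g,F \right)} = \frac{2 F}{3}$
$G = - \frac{1}{53}$ ($G = \frac{1}{-53} = - \frac{1}{53} \approx -0.018868$)
$E{\left(Z \right)} = \frac{39}{7} - \frac{2 Z}{21}$ ($E{\left(Z \right)} = 6 - \frac{\left(-3\right) \left(-1\right) + \frac{2 Z}{3}}{7} = 6 - \frac{3 + \frac{2 Z}{3}}{7} = 6 - \left(\frac{3}{7} + \frac{2 Z}{21}\right) = \frac{39}{7} - \frac{2 Z}{21}$)
$E{\left(3 \right)} + \left(O + G\right) 7 = \left(\frac{39}{7} - \frac{2}{7}\right) + \left(-10 - \frac{1}{53}\right) 7 = \left(\frac{39}{7} - \frac{2}{7}\right) - \frac{3717}{53} = \frac{37}{7} - \frac{3717}{53} = - \frac{24058}{371}$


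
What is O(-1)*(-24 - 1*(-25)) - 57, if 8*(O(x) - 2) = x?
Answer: -441/8 ≈ -55.125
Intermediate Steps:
O(x) = 2 + x/8
O(-1)*(-24 - 1*(-25)) - 57 = (2 + (1/8)*(-1))*(-24 - 1*(-25)) - 57 = (2 - 1/8)*(-24 + 25) - 57 = (15/8)*1 - 57 = 15/8 - 57 = -441/8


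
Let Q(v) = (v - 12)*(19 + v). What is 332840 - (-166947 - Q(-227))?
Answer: 549499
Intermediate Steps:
Q(v) = (-12 + v)*(19 + v)
332840 - (-166947 - Q(-227)) = 332840 - (-166947 - (-228 + (-227)² + 7*(-227))) = 332840 - (-166947 - (-228 + 51529 - 1589)) = 332840 - (-166947 - 1*49712) = 332840 - (-166947 - 49712) = 332840 - 1*(-216659) = 332840 + 216659 = 549499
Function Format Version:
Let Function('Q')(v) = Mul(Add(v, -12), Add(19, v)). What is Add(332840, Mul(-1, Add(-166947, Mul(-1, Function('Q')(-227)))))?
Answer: 549499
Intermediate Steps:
Function('Q')(v) = Mul(Add(-12, v), Add(19, v))
Add(332840, Mul(-1, Add(-166947, Mul(-1, Function('Q')(-227))))) = Add(332840, Mul(-1, Add(-166947, Mul(-1, Add(-228, Pow(-227, 2), Mul(7, -227)))))) = Add(332840, Mul(-1, Add(-166947, Mul(-1, Add(-228, 51529, -1589))))) = Add(332840, Mul(-1, Add(-166947, Mul(-1, 49712)))) = Add(332840, Mul(-1, Add(-166947, -49712))) = Add(332840, Mul(-1, -216659)) = Add(332840, 216659) = 549499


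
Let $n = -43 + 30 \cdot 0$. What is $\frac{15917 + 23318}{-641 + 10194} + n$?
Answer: $- \frac{371544}{9553} \approx -38.893$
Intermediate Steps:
$n = -43$ ($n = -43 + 0 = -43$)
$\frac{15917 + 23318}{-641 + 10194} + n = \frac{15917 + 23318}{-641 + 10194} - 43 = \frac{39235}{9553} - 43 = - \frac{371544}{9553}$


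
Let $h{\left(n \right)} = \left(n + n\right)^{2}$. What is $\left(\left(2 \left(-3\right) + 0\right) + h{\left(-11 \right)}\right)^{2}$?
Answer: $228484$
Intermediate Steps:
$h{\left(n \right)} = 4 n^{2}$ ($h{\left(n \right)} = \left(2 n\right)^{2} = 4 n^{2}$)
$\left(\left(2 \left(-3\right) + 0\right) + h{\left(-11 \right)}\right)^{2} = \left(\left(2 \left(-3\right) + 0\right) + 4 \left(-11\right)^{2}\right)^{2} = \left(\left(-6 + 0\right) + 4 \cdot 121\right)^{2} = \left(-6 + 484\right)^{2} = 478^{2} = 228484$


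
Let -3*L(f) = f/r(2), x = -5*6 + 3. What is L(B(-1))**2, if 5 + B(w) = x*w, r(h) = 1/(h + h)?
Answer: 7744/9 ≈ 860.44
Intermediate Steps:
r(h) = 1/(2*h)
x = -27 (x = -30 + 3 = -27)
B(w) = -5 - 27*w
L(f) = -4*f/3 (L(f) = -f/(3*((1/2)/2)) = -f/(3*((1/2)*(1/2))) = -f/(3*1/4) = -f*4/3 = -4*f/3)
L(B(-1))**2 = (-4*(-5 - 27*(-1))/3)**2 = (-4*(-5 + 27)/3)**2 = (-4/3*22)**2 = (-88/3)**2 = 7744/9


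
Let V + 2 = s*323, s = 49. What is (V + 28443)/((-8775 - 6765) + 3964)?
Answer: -11067/2894 ≈ -3.8241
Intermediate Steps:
V = 15825 (V = -2 + 49*323 = -2 + 15827 = 15825)
(V + 28443)/((-8775 - 6765) + 3964) = (15825 + 28443)/((-8775 - 6765) + 3964) = 44268/(-15540 + 3964) = 44268/(-11576) = 44268*(-1/11576) = -11067/2894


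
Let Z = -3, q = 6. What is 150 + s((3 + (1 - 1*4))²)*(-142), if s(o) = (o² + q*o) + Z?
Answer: 576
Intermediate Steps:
s(o) = -3 + o² + 6*o (s(o) = (o² + 6*o) - 3 = -3 + o² + 6*o)
150 + s((3 + (1 - 1*4))²)*(-142) = 150 + (-3 + ((3 + (1 - 1*4))²)² + 6*(3 + (1 - 1*4))²)*(-142) = 150 + (-3 + ((3 + (1 - 4))²)² + 6*(3 + (1 - 4))²)*(-142) = 150 + (-3 + ((3 - 3)²)² + 6*(3 - 3)²)*(-142) = 150 + (-3 + (0²)² + 6*0²)*(-142) = 150 + (-3 + 0² + 6*0)*(-142) = 150 + (-3 + 0 + 0)*(-142) = 150 - 3*(-142) = 150 + 426 = 576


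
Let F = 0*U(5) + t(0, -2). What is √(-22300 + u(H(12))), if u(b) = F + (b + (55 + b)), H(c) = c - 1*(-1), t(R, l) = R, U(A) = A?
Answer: I*√22219 ≈ 149.06*I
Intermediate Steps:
F = 0 (F = 0*5 + 0 = 0 + 0 = 0)
H(c) = 1 + c (H(c) = c + 1 = 1 + c)
u(b) = 55 + 2*b (u(b) = 0 + (b + (55 + b)) = 0 + (55 + 2*b) = 55 + 2*b)
√(-22300 + u(H(12))) = √(-22300 + (55 + 2*(1 + 12))) = √(-22300 + (55 + 2*13)) = √(-22300 + (55 + 26)) = √(-22300 + 81) = √(-22219) = I*√22219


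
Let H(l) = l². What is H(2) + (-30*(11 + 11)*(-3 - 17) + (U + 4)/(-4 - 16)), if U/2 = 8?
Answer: 13203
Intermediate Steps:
U = 16 (U = 2*8 = 16)
H(2) + (-30*(11 + 11)*(-3 - 17) + (U + 4)/(-4 - 16)) = 2² + (-30*(11 + 11)*(-3 - 17) + (16 + 4)/(-4 - 16)) = 4 + (-660*(-20) + 20/(-20)) = 4 + (-30*(-440) + 20*(-1/20)) = 4 + (13200 - 1) = 4 + 13199 = 13203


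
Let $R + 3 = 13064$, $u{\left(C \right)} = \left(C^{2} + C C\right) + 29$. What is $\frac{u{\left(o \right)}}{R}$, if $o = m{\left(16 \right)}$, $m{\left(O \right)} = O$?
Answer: $\frac{541}{13061} \approx 0.041421$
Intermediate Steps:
$o = 16$
$u{\left(C \right)} = 29 + 2 C^{2}$ ($u{\left(C \right)} = \left(C^{2} + C^{2}\right) + 29 = 2 C^{2} + 29 = 29 + 2 C^{2}$)
$R = 13061$ ($R = -3 + 13064 = 13061$)
$\frac{u{\left(o \right)}}{R} = \frac{29 + 2 \cdot 16^{2}}{13061} = \left(29 + 2 \cdot 256\right) \frac{1}{13061} = \left(29 + 512\right) \frac{1}{13061} = 541 \cdot \frac{1}{13061} = \frac{541}{13061}$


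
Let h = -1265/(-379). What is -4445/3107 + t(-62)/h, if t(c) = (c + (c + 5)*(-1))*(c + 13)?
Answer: 56575512/786071 ≈ 71.973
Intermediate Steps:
t(c) = -65 - 5*c (t(c) = (c + (5 + c)*(-1))*(13 + c) = (c + (-5 - c))*(13 + c) = -5*(13 + c) = -65 - 5*c)
h = 1265/379 (h = -1265*(-1/379) = 1265/379 ≈ 3.3377)
-4445/3107 + t(-62)/h = -4445/3107 + (-65 - 5*(-62))/(1265/379) = -4445*1/3107 + (-65 + 310)*(379/1265) = -4445/3107 + 245*(379/1265) = -4445/3107 + 18571/253 = 56575512/786071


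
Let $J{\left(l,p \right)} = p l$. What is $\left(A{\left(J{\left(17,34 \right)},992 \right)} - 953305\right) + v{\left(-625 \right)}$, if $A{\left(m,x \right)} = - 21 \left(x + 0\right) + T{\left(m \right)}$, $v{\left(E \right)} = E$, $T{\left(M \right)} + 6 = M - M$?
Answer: $-974768$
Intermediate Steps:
$T{\left(M \right)} = -6$ ($T{\left(M \right)} = -6 + \left(M - M\right) = -6 + 0 = -6$)
$J{\left(l,p \right)} = l p$
$A{\left(m,x \right)} = -6 - 21 x$ ($A{\left(m,x \right)} = - 21 \left(x + 0\right) - 6 = - 21 x - 6 = -6 - 21 x$)
$\left(A{\left(J{\left(17,34 \right)},992 \right)} - 953305\right) + v{\left(-625 \right)} = \left(\left(-6 - 20832\right) - 953305\right) - 625 = \left(-20838 - 953305\right) - 625 = -974143 - 625 = -974768$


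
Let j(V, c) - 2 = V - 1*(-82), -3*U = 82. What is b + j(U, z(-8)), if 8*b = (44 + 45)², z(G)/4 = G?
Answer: 25123/24 ≈ 1046.8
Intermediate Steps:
U = -82/3 (U = -⅓*82 = -82/3 ≈ -27.333)
z(G) = 4*G
j(V, c) = 84 + V (j(V, c) = 2 + (V - 1*(-82)) = 2 + (V + 82) = 2 + (82 + V) = 84 + V)
b = 7921/8 (b = (44 + 45)²/8 = (⅛)*89² = (⅛)*7921 = 7921/8 ≈ 990.13)
b + j(U, z(-8)) = 7921/8 + (84 - 82/3) = 7921/8 + 170/3 = 25123/24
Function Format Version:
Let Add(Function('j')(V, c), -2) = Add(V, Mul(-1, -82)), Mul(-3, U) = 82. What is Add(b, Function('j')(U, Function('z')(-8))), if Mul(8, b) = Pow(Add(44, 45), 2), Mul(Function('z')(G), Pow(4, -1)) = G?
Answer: Rational(25123, 24) ≈ 1046.8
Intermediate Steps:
U = Rational(-82, 3) (U = Mul(Rational(-1, 3), 82) = Rational(-82, 3) ≈ -27.333)
Function('z')(G) = Mul(4, G)
Function('j')(V, c) = Add(84, V) (Function('j')(V, c) = Add(2, Add(V, Mul(-1, -82))) = Add(2, Add(V, 82)) = Add(2, Add(82, V)) = Add(84, V))
b = Rational(7921, 8) (b = Mul(Rational(1, 8), Pow(Add(44, 45), 2)) = Mul(Rational(1, 8), Pow(89, 2)) = Mul(Rational(1, 8), 7921) = Rational(7921, 8) ≈ 990.13)
Add(b, Function('j')(U, Function('z')(-8))) = Add(Rational(7921, 8), Add(84, Rational(-82, 3))) = Add(Rational(7921, 8), Rational(170, 3)) = Rational(25123, 24)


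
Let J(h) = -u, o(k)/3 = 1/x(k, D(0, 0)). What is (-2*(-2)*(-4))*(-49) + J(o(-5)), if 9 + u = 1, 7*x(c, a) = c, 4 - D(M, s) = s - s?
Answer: 792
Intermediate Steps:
D(M, s) = 4 (D(M, s) = 4 - (s - s) = 4 - 1*0 = 4 + 0 = 4)
x(c, a) = c/7
u = -8 (u = -9 + 1 = -8)
o(k) = 21/k (o(k) = 3/((k/7)) = 3*(7/k) = 21/k)
J(h) = 8 (J(h) = -1*(-8) = 8)
(-2*(-2)*(-4))*(-49) + J(o(-5)) = (-2*(-2)*(-4))*(-49) + 8 = (4*(-4))*(-49) + 8 = -16*(-49) + 8 = 784 + 8 = 792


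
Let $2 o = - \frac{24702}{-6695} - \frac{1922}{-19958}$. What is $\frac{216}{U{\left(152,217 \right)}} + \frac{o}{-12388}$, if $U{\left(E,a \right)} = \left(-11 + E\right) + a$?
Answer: $\frac{178723864981853}{296293297472120} \approx 0.6032$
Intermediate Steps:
$U{\left(E,a \right)} = -11 + E + a$
$o = \frac{252935153}{133618810}$ ($o = \frac{- \frac{24702}{-6695} - \frac{1922}{-19958}}{2} = \frac{\left(-24702\right) \left(- \frac{1}{6695}\right) - - \frac{961}{9979}}{2} = \frac{\frac{24702}{6695} + \frac{961}{9979}}{2} = \frac{1}{2} \cdot \frac{252935153}{66809405} = \frac{252935153}{133618810} \approx 1.893$)
$\frac{216}{U{\left(152,217 \right)}} + \frac{o}{-12388} = \frac{216}{-11 + 152 + 217} + \frac{252935153}{133618810 \left(-12388\right)} = \frac{216}{358} + \frac{252935153}{133618810} \left(- \frac{1}{12388}\right) = 216 \cdot \frac{1}{358} - \frac{252935153}{1655269818280} = \frac{108}{179} - \frac{252935153}{1655269818280} = \frac{178723864981853}{296293297472120}$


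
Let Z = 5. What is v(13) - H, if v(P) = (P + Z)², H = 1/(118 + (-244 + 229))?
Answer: 33371/103 ≈ 323.99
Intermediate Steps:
H = 1/103 (H = 1/(118 - 15) = 1/103 ≈ 0.0097087)
v(P) = (5 + P)² (v(P) = (P + 5)² = (5 + P)²)
v(13) - H = (5 + 13)² - 1*1/103 = 18² - 1/103 = 324 - 1/103 = 33371/103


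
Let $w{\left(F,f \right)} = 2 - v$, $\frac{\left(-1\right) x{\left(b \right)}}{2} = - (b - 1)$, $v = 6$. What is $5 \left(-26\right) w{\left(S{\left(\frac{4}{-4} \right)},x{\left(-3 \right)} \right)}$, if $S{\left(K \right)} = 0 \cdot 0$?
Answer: $520$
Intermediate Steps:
$x{\left(b \right)} = -2 + 2 b$ ($x{\left(b \right)} = - 2 \left(- (b - 1)\right) = - 2 \left(- (-1 + b)\right) = - 2 \left(1 - b\right) = -2 + 2 b$)
$S{\left(K \right)} = 0$
$w{\left(F,f \right)} = -4$ ($w{\left(F,f \right)} = 2 - 6 = -4$)
$5 \left(-26\right) w{\left(S{\left(\frac{4}{-4} \right)},x{\left(-3 \right)} \right)} = 5 \left(-26\right) \left(-4\right) = \left(-130\right) \left(-4\right) = 520$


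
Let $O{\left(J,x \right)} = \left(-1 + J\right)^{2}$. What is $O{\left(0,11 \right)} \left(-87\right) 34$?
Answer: $-2958$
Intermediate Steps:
$O{\left(0,11 \right)} \left(-87\right) 34 = \left(-1 + 0\right)^{2} \left(-87\right) 34 = \left(-1\right)^{2} \left(-87\right) 34 = 1 \left(-87\right) 34 = \left(-87\right) 34 = -2958$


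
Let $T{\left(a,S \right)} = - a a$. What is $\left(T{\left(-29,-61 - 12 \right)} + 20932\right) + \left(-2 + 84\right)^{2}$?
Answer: $26815$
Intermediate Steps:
$T{\left(a,S \right)} = - a^{2}$
$\left(T{\left(-29,-61 - 12 \right)} + 20932\right) + \left(-2 + 84\right)^{2} = \left(- \left(-29\right)^{2} + 20932\right) + \left(-2 + 84\right)^{2} = \left(\left(-1\right) 841 + 20932\right) + 82^{2} = \left(-841 + 20932\right) + 6724 = 20091 + 6724 = 26815$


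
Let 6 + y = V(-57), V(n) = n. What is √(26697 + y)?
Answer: √26634 ≈ 163.20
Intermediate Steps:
y = -63 (y = -6 - 57 = -63)
√(26697 + y) = √(26697 - 63) = √26634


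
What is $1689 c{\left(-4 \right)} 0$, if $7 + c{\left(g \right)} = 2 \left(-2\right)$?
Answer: $0$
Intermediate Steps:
$c{\left(g \right)} = -11$ ($c{\left(g \right)} = -7 + 2 \left(-2\right) = -7 - 4 = -11$)
$1689 c{\left(-4 \right)} 0 = 1689 \left(\left(-11\right) 0\right) = 1689 \cdot 0 = 0$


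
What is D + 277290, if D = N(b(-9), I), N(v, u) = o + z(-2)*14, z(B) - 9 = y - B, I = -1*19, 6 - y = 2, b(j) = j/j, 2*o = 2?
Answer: 277501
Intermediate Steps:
o = 1 (o = (1/2)*2 = 1)
b(j) = 1
y = 4 (y = 6 - 1*2 = 6 - 2 = 4)
I = -19
z(B) = 13 - B (z(B) = 9 + (4 - B) = 13 - B)
N(v, u) = 211 (N(v, u) = 1 + (13 - 1*(-2))*14 = 1 + (13 + 2)*14 = 1 + 15*14 = 1 + 210 = 211)
D = 211
D + 277290 = 211 + 277290 = 277501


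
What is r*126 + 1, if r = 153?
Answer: 19279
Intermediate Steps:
r*126 + 1 = 153*126 + 1 = 19278 + 1 = 19279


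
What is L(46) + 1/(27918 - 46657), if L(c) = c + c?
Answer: 1723987/18739 ≈ 92.000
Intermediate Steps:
L(c) = 2*c
L(46) + 1/(27918 - 46657) = 2*46 + 1/(27918 - 46657) = 92 + 1/(-18739) = 92 - 1/18739 = 1723987/18739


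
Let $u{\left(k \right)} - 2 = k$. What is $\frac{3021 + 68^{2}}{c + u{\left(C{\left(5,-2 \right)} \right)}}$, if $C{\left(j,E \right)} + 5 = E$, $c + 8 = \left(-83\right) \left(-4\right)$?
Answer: $\frac{695}{29} \approx 23.966$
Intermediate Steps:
$c = 324$ ($c = -8 - -332 = -8 + 332 = 324$)
$C{\left(j,E \right)} = -5 + E$
$u{\left(k \right)} = 2 + k$
$\frac{3021 + 68^{2}}{c + u{\left(C{\left(5,-2 \right)} \right)}} = \frac{3021 + 68^{2}}{324 + \left(2 - 7\right)} = \frac{3021 + 4624}{324 + \left(2 - 7\right)} = \frac{7645}{324 - 5} = \frac{7645}{319} = 7645 \cdot \frac{1}{319} = \frac{695}{29}$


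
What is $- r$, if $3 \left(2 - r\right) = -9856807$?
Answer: $- \frac{9856813}{3} \approx -3.2856 \cdot 10^{6}$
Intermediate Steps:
$r = \frac{9856813}{3}$ ($r = 2 - - \frac{9856807}{3} = 2 + \frac{9856807}{3} = \frac{9856813}{3} \approx 3.2856 \cdot 10^{6}$)
$- r = \left(-1\right) \frac{9856813}{3} = - \frac{9856813}{3}$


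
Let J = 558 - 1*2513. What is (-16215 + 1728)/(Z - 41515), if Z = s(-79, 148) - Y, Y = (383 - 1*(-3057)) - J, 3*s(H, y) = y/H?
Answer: 3433419/11117818 ≈ 0.30882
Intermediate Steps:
J = -1955 (J = 558 - 2513 = -1955)
s(H, y) = y/(3*H) (s(H, y) = (y/H)/3 = y/(3*H))
Y = 5395 (Y = (383 - 1*(-3057)) - 1*(-1955) = (383 + 3057) + 1955 = 3440 + 1955 = 5395)
Z = -1278763/237 (Z = (⅓)*148/(-79) - 1*5395 = (⅓)*148*(-1/79) - 5395 = -148/237 - 5395 = -1278763/237 ≈ -5395.6)
(-16215 + 1728)/(Z - 41515) = (-16215 + 1728)/(-1278763/237 - 41515) = -14487/(-11117818/237) = -14487*(-237/11117818) = 3433419/11117818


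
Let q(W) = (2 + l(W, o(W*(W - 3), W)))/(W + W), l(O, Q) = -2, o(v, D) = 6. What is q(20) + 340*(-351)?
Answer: -119340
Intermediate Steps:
q(W) = 0 (q(W) = (2 - 2)/(W + W) = 0/((2*W)) = 0*(1/(2*W)) = 0)
q(20) + 340*(-351) = 0 + 340*(-351) = 0 - 119340 = -119340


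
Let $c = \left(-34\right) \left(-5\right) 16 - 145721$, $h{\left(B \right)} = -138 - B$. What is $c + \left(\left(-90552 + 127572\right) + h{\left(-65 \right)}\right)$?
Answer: $-106054$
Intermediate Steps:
$c = -143001$ ($c = 170 \cdot 16 - 145721 = 2720 - 145721 = -143001$)
$c + \left(\left(-90552 + 127572\right) + h{\left(-65 \right)}\right) = -143001 + \left(\left(-90552 + 127572\right) - 73\right) = -143001 + \left(37020 + \left(-138 + 65\right)\right) = -143001 + \left(37020 - 73\right) = -143001 + 36947 = -106054$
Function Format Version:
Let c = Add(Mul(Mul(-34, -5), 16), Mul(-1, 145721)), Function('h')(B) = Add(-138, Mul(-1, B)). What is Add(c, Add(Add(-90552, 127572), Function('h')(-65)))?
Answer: -106054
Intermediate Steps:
c = -143001 (c = Add(Mul(170, 16), -145721) = Add(2720, -145721) = -143001)
Add(c, Add(Add(-90552, 127572), Function('h')(-65))) = Add(-143001, Add(Add(-90552, 127572), Add(-138, Mul(-1, -65)))) = Add(-143001, Add(37020, Add(-138, 65))) = Add(-143001, Add(37020, -73)) = Add(-143001, 36947) = -106054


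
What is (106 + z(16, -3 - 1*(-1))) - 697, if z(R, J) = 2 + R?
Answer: -573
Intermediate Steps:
(106 + z(16, -3 - 1*(-1))) - 697 = (106 + (2 + 16)) - 697 = (106 + 18) - 697 = 124 - 697 = -573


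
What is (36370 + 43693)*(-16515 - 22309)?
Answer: -3108365912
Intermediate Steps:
(36370 + 43693)*(-16515 - 22309) = 80063*(-38824) = -3108365912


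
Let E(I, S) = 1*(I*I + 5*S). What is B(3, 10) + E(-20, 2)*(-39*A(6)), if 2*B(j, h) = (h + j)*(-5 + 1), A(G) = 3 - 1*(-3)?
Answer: -95966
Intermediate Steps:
A(G) = 6 (A(G) = 3 + 3 = 6)
B(j, h) = -2*h - 2*j (B(j, h) = ((h + j)*(-5 + 1))/2 = ((h + j)*(-4))/2 = (-4*h - 4*j)/2 = -2*h - 2*j)
E(I, S) = I² + 5*S (E(I, S) = 1*(I² + 5*S) = I² + 5*S)
B(3, 10) + E(-20, 2)*(-39*A(6)) = (-2*10 - 2*3) + ((-20)² + 5*2)*(-39*6) = (-20 - 6) + (400 + 10)*(-234) = -26 + 410*(-234) = -26 - 95940 = -95966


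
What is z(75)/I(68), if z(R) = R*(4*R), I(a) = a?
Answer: 5625/17 ≈ 330.88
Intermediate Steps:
z(R) = 4*R²
z(75)/I(68) = (4*75²)/68 = (4*5625)*(1/68) = 22500*(1/68) = 5625/17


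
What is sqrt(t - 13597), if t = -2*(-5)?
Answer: I*sqrt(13587) ≈ 116.56*I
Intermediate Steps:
t = 10
sqrt(t - 13597) = sqrt(10 - 13597) = sqrt(-13587) = I*sqrt(13587)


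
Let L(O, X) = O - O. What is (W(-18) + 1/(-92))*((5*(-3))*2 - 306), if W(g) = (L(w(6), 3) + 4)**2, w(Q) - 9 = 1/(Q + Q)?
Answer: -123564/23 ≈ -5372.3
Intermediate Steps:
w(Q) = 9 + 1/(2*Q) (w(Q) = 9 + 1/(Q + Q) = 9 + 1/(2*Q))
L(O, X) = 0
W(g) = 16 (W(g) = (0 + 4)**2 = 4**2 = 16)
(W(-18) + 1/(-92))*((5*(-3))*2 - 306) = (16 + 1/(-92))*((5*(-3))*2 - 306) = (16 - 1/92)*(-15*2 - 306) = 1471*(-30 - 306)/92 = (1471/92)*(-336) = -123564/23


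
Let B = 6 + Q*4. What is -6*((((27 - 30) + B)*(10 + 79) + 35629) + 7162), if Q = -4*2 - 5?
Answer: -230580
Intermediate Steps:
Q = -13 (Q = -8 - 5 = -13)
B = -46 (B = 6 - 13*4 = 6 - 52 = -46)
-6*((((27 - 30) + B)*(10 + 79) + 35629) + 7162) = -6*((((27 - 30) - 46)*(10 + 79) + 35629) + 7162) = -6*(((-3 - 46)*89 + 35629) + 7162) = -6*((-49*89 + 35629) + 7162) = -6*((-4361 + 35629) + 7162) = -6*(31268 + 7162) = -6*38430 = -230580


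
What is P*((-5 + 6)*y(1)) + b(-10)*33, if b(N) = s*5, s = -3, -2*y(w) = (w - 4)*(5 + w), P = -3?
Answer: -522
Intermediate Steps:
y(w) = -(-4 + w)*(5 + w)/2 (y(w) = -(w - 4)*(5 + w)/2 = -(-4 + w)*(5 + w)/2)
b(N) = -15 (b(N) = -3*5 = -15)
P*((-5 + 6)*y(1)) + b(-10)*33 = -3*(-5 + 6)*(10 - 1/2*1 - 1/2*1**2) - 15*33 = -3*(10 - 1/2 - 1/2*1) - 495 = -3*(10 - 1/2 - 1/2) - 495 = -3*9 - 495 = -27 - 495 = -522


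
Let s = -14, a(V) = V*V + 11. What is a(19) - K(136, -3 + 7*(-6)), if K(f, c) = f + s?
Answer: 250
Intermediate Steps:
a(V) = 11 + V² (a(V) = V² + 11 = 11 + V²)
K(f, c) = -14 + f (K(f, c) = f - 14 = -14 + f)
a(19) - K(136, -3 + 7*(-6)) = (11 + 19²) - (-14 + 136) = (11 + 361) - 1*122 = 372 - 122 = 250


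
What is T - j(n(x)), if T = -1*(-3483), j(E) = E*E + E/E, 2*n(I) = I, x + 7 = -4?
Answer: 13807/4 ≈ 3451.8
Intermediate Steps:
x = -11 (x = -7 - 4 = -11)
n(I) = I/2
j(E) = 1 + E² (j(E) = E² + 1 = 1 + E²)
T = 3483
T - j(n(x)) = 3483 - (1 + ((½)*(-11))²) = 3483 - (1 + (-11/2)²) = 3483 - (1 + 121/4) = 3483 - 1*125/4 = 3483 - 125/4 = 13807/4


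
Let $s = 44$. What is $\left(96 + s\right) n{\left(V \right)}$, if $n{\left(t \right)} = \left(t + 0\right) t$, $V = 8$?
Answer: $8960$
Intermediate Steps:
$n{\left(t \right)} = t^{2}$ ($n{\left(t \right)} = t t = t^{2}$)
$\left(96 + s\right) n{\left(V \right)} = \left(96 + 44\right) 8^{2} = 140 \cdot 64 = 8960$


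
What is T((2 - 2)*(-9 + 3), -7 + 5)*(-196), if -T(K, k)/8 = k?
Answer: -3136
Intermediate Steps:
T(K, k) = -8*k
T((2 - 2)*(-9 + 3), -7 + 5)*(-196) = -8*(-7 + 5)*(-196) = -8*(-2)*(-196) = 16*(-196) = -3136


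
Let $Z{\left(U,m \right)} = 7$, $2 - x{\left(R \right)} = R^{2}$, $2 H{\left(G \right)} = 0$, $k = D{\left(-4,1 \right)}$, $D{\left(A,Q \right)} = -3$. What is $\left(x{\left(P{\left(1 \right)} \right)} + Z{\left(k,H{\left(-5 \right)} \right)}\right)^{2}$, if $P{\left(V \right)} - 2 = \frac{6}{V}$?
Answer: $3025$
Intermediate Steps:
$P{\left(V \right)} = 2 + \frac{6}{V}$
$k = -3$
$H{\left(G \right)} = 0$ ($H{\left(G \right)} = \frac{1}{2} \cdot 0 = 0$)
$x{\left(R \right)} = 2 - R^{2}$
$\left(x{\left(P{\left(1 \right)} \right)} + Z{\left(k,H{\left(-5 \right)} \right)}\right)^{2} = \left(\left(2 - \left(2 + \frac{6}{1}\right)^{2}\right) + 7\right)^{2} = \left(\left(2 - \left(2 + 6 \cdot 1\right)^{2}\right) + 7\right)^{2} = \left(\left(2 - \left(2 + 6\right)^{2}\right) + 7\right)^{2} = \left(\left(2 - 8^{2}\right) + 7\right)^{2} = \left(\left(2 - 64\right) + 7\right)^{2} = \left(-62 + 7\right)^{2} = \left(-55\right)^{2} = 3025$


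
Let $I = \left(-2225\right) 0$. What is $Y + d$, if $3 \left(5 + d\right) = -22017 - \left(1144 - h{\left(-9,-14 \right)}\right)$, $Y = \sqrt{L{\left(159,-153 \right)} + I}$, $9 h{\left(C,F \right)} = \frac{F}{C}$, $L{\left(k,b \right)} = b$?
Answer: $- \frac{1877242}{243} + 3 i \sqrt{17} \approx -7725.3 + 12.369 i$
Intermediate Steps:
$I = 0$
$h{\left(C,F \right)} = \frac{F}{9 C}$ ($h{\left(C,F \right)} = \frac{F \frac{1}{C}}{9} = \frac{F}{9 C}$)
$Y = 3 i \sqrt{17}$ ($Y = \sqrt{-153 + 0} = \sqrt{-153} = 3 i \sqrt{17} \approx 12.369 i$)
$d = - \frac{1877242}{243}$ ($d = -5 + \frac{-22017 - \left(1144 - \frac{1}{9} \left(-14\right) \frac{1}{-9}\right)}{3} = -5 + \frac{-22017 - \left(1144 - \frac{1}{9} \left(-14\right) \left(- \frac{1}{9}\right)\right)}{3} = -5 + \frac{-22017 - \left(1144 - \frac{14}{81}\right)}{3} = -5 + \frac{-22017 - \frac{92650}{81}}{3} = -5 + \frac{1}{3} \left(- \frac{1876027}{81}\right) = -5 - \frac{1876027}{243} = - \frac{1877242}{243} \approx -7725.3$)
$Y + d = 3 i \sqrt{17} - \frac{1877242}{243} = - \frac{1877242}{243} + 3 i \sqrt{17}$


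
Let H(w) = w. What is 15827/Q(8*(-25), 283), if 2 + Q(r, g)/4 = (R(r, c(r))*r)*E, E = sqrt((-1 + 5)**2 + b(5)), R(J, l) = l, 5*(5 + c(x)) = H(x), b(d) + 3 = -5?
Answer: 2261/185142856 + 2543625*sqrt(2)/23142857 ≈ 0.15545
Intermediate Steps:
b(d) = -8 (b(d) = -3 - 5 = -8)
c(x) = -5 + x/5
E = 2*sqrt(2) (E = sqrt((-1 + 5)**2 - 8) = sqrt(4**2 - 8) = sqrt(16 - 8) = sqrt(8) = 2*sqrt(2) ≈ 2.8284)
Q(r, g) = -8 + 8*r*sqrt(2)*(-5 + r/5) (Q(r, g) = -8 + 4*(((-5 + r/5)*r)*(2*sqrt(2))) = -8 + 4*((r*(-5 + r/5))*(2*sqrt(2))) = -8 + 4*(2*r*sqrt(2)*(-5 + r/5)) = -8 + 8*r*sqrt(2)*(-5 + r/5))
15827/Q(8*(-25), 283) = 15827/(-8 + 8*(8*(-25))*sqrt(2)*(-25 + 8*(-25))/5) = 15827/(-8 + (8/5)*(-200)*sqrt(2)*(-25 - 200)) = 15827/(-8 + (8/5)*(-200)*sqrt(2)*(-225)) = 15827/(-8 + 72000*sqrt(2))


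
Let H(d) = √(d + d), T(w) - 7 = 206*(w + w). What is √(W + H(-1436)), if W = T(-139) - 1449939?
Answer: √(-1507200 + 2*I*√718) ≈ 0.02 + 1227.7*I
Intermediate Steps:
T(w) = 7 + 412*w (T(w) = 7 + 206*(w + w) = 7 + 206*(2*w) = 7 + 412*w)
H(d) = √2*√d (H(d) = √(2*d) = √2*√d)
W = -1507200 (W = (7 + 412*(-139)) - 1449939 = (7 - 57268) - 1449939 = -57261 - 1449939 = -1507200)
√(W + H(-1436)) = √(-1507200 + √2*√(-1436)) = √(-1507200 + √2*(2*I*√359)) = √(-1507200 + 2*I*√718)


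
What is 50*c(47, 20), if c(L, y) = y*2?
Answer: 2000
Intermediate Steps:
c(L, y) = 2*y
50*c(47, 20) = 50*(2*20) = 50*40 = 2000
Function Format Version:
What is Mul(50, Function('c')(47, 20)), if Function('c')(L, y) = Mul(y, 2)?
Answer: 2000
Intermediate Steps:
Function('c')(L, y) = Mul(2, y)
Mul(50, Function('c')(47, 20)) = Mul(50, Mul(2, 20)) = Mul(50, 40) = 2000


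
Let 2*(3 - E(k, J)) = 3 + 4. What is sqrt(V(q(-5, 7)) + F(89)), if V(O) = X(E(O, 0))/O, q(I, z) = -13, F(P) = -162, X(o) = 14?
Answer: 2*I*sqrt(6890)/13 ≈ 12.77*I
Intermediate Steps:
E(k, J) = -1/2 (E(k, J) = 3 - (3 + 4)/2 = 3 - 1/2*7 = 3 - 7/2 = -1/2)
V(O) = 14/O
sqrt(V(q(-5, 7)) + F(89)) = sqrt(14/(-13) - 162) = sqrt(14*(-1/13) - 162) = sqrt(-14/13 - 162) = sqrt(-2120/13) = 2*I*sqrt(6890)/13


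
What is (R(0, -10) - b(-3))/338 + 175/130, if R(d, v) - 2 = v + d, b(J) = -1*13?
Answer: 230/169 ≈ 1.3609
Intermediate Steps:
b(J) = -13
R(d, v) = 2 + d + v (R(d, v) = 2 + (v + d) = 2 + (d + v) = 2 + d + v)
(R(0, -10) - b(-3))/338 + 175/130 = ((2 + 0 - 10) - 1*(-13))/338 + 175/130 = (-8 + 13)*(1/338) + 175*(1/130) = 5*(1/338) + 35/26 = 5/338 + 35/26 = 230/169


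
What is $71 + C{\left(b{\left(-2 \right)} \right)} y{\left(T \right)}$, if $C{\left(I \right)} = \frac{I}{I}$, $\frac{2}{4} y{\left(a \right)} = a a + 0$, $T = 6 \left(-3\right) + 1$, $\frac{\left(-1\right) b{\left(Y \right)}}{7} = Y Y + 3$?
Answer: $649$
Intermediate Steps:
$b{\left(Y \right)} = -21 - 7 Y^{2}$ ($b{\left(Y \right)} = - 7 \left(Y Y + 3\right) = - 7 \left(Y^{2} + 3\right) = - 7 \left(3 + Y^{2}\right) = -21 - 7 Y^{2}$)
$T = -17$ ($T = -18 + 1 = -17$)
$y{\left(a \right)} = 2 a^{2}$ ($y{\left(a \right)} = 2 \left(a a + 0\right) = 2 \left(a^{2} + 0\right) = 2 a^{2}$)
$C{\left(I \right)} = 1$
$71 + C{\left(b{\left(-2 \right)} \right)} y{\left(T \right)} = 71 + 1 \cdot 2 \left(-17\right)^{2} = 71 + 1 \cdot 2 \cdot 289 = 71 + 1 \cdot 578 = 71 + 578 = 649$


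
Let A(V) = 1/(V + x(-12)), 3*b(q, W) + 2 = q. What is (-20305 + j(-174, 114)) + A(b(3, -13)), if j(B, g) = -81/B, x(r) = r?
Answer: -41218379/2030 ≈ -20305.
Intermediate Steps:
b(q, W) = -⅔ + q/3
A(V) = 1/(-12 + V) (A(V) = 1/(V - 12) = 1/(-12 + V))
(-20305 + j(-174, 114)) + A(b(3, -13)) = (-20305 - 81/(-174)) + 1/(-12 + (-⅔ + (⅓)*3)) = (-20305 - 81*(-1/174)) + 1/(-12 + (-⅔ + 1)) = (-20305 + 27/58) + 1/(-12 + ⅓) = -1177663/58 + 1/(-35/3) = -1177663/58 - 3/35 = -41218379/2030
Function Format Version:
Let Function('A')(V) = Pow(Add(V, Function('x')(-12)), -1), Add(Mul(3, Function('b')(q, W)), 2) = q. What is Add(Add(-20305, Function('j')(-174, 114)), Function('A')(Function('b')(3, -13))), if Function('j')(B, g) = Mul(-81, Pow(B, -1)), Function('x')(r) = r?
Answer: Rational(-41218379, 2030) ≈ -20305.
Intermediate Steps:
Function('b')(q, W) = Add(Rational(-2, 3), Mul(Rational(1, 3), q))
Function('A')(V) = Pow(Add(-12, V), -1) (Function('A')(V) = Pow(Add(V, -12), -1) = Pow(Add(-12, V), -1))
Add(Add(-20305, Function('j')(-174, 114)), Function('A')(Function('b')(3, -13))) = Add(Add(-20305, Mul(-81, Pow(-174, -1))), Pow(Add(-12, Add(Rational(-2, 3), Mul(Rational(1, 3), 3))), -1)) = Add(Add(-20305, Mul(-81, Rational(-1, 174))), Pow(Add(-12, Add(Rational(-2, 3), 1)), -1)) = Add(Add(-20305, Rational(27, 58)), Pow(Add(-12, Rational(1, 3)), -1)) = Add(Rational(-1177663, 58), Pow(Rational(-35, 3), -1)) = Add(Rational(-1177663, 58), Rational(-3, 35)) = Rational(-41218379, 2030)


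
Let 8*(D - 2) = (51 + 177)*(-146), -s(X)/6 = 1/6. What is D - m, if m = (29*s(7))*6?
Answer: -3985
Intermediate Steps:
s(X) = -1 (s(X) = -6/6 = -6*⅙ = -1)
D = -4159 (D = 2 + ((51 + 177)*(-146))/8 = 2 + (228*(-146))/8 = 2 + (⅛)*(-33288) = 2 - 4161 = -4159)
m = -174 (m = (29*(-1))*6 = -29*6 = -174)
D - m = -4159 - 1*(-174) = -4159 + 174 = -3985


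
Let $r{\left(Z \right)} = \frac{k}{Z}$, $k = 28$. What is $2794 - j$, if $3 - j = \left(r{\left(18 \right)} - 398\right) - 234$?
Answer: $\frac{19445}{9} \approx 2160.6$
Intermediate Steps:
$r{\left(Z \right)} = \frac{28}{Z}$
$j = \frac{5701}{9}$ ($j = 3 - \left(\left(\frac{28}{18} - 398\right) - 234\right) = 3 - \left(\left(28 \cdot \frac{1}{18} - 398\right) - 234\right) = 3 - \left(\left(\frac{14}{9} - 398\right) - 234\right) = 3 - \left(- \frac{3568}{9} - 234\right) = 3 - - \frac{5674}{9} = 3 + \frac{5674}{9} = \frac{5701}{9} \approx 633.44$)
$2794 - j = 2794 - \frac{5701}{9} = \frac{19445}{9}$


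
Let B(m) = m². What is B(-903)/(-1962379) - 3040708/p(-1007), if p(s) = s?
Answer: 5966200407469/1976115653 ≈ 3019.2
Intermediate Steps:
B(-903)/(-1962379) - 3040708/p(-1007) = (-903)²/(-1962379) - 3040708/(-1007) = 815409*(-1/1962379) - 3040708*(-1/1007) = -815409/1962379 + 3040708/1007 = 5966200407469/1976115653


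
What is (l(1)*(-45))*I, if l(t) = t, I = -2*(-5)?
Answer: -450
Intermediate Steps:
I = 10
(l(1)*(-45))*I = (1*(-45))*10 = -45*10 = -450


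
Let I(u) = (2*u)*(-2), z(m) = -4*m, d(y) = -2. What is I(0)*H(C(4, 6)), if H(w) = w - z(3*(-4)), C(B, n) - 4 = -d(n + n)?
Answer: 0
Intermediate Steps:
I(u) = -4*u
C(B, n) = 6 (C(B, n) = 4 - 1*(-2) = 4 + 2 = 6)
H(w) = -48 + w (H(w) = w - (-4)*3*(-4) = w - (-4)*(-12) = w - 1*48 = w - 48 = -48 + w)
I(0)*H(C(4, 6)) = (-4*0)*(-48 + 6) = 0*(-42) = 0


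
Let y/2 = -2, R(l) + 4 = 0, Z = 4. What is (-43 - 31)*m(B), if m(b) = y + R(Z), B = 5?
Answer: 592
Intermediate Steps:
R(l) = -4 (R(l) = -4 + 0 = -4)
y = -4 (y = 2*(-2) = -4)
m(b) = -8 (m(b) = -4 - 4 = -8)
(-43 - 31)*m(B) = (-43 - 31)*(-8) = -74*(-8) = 592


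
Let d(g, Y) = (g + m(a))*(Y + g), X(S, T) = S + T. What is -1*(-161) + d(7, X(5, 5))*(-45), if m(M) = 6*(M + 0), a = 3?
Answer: -18964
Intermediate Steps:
m(M) = 6*M
d(g, Y) = (18 + g)*(Y + g) (d(g, Y) = (g + 6*3)*(Y + g) = (g + 18)*(Y + g) = (18 + g)*(Y + g))
-1*(-161) + d(7, X(5, 5))*(-45) = -1*(-161) + (7**2 + 18*(5 + 5) + 18*7 + (5 + 5)*7)*(-45) = 161 + (49 + 18*10 + 126 + 10*7)*(-45) = 161 + (49 + 180 + 126 + 70)*(-45) = 161 + 425*(-45) = 161 - 19125 = -18964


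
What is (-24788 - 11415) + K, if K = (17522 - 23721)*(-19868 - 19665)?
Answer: 245028864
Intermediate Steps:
K = 245065067 (K = -6199*(-39533) = 245065067)
(-24788 - 11415) + K = (-24788 - 11415) + 245065067 = -36203 + 245065067 = 245028864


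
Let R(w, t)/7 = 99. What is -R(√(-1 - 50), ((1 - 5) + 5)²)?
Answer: -693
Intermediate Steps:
R(w, t) = 693 (R(w, t) = 7*99 = 693)
-R(√(-1 - 50), ((1 - 5) + 5)²) = -1*693 = -693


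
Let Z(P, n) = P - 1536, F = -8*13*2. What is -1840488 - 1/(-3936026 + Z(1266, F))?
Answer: -7244705552447/3936296 ≈ -1.8405e+6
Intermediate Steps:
F = -208 (F = -104*2 = -208)
Z(P, n) = -1536 + P
-1840488 - 1/(-3936026 + Z(1266, F)) = -1840488 - 1/(-3936026 + (-1536 + 1266)) = -1840488 - 1/(-3936026 - 270) = -1840488 - 1/(-3936296) = -1840488 - 1*(-1/3936296) = -1840488 + 1/3936296 = -7244705552447/3936296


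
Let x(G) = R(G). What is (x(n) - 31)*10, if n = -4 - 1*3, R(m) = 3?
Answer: -280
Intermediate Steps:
n = -7 (n = -4 - 3 = -7)
x(G) = 3
(x(n) - 31)*10 = (3 - 31)*10 = -28*10 = -280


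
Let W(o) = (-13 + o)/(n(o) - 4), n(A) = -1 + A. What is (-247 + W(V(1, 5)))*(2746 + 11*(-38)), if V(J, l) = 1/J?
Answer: -568032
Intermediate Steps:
W(o) = (-13 + o)/(-5 + o) (W(o) = (-13 + o)/((-1 + o) - 4) = (-13 + o)/(-5 + o))
(-247 + W(V(1, 5)))*(2746 + 11*(-38)) = (-247 + (-13 + 1/1)/(-5 + 1/1))*(2746 + 11*(-38)) = (-247 + (-13 + 1)/(-5 + 1))*(2746 - 418) = (-247 - 12/(-4))*2328 = (-247 - 1/4*(-12))*2328 = (-247 + 3)*2328 = -244*2328 = -568032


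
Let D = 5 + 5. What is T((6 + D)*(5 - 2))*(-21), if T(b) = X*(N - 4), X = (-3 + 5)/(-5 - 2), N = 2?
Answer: -12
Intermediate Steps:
X = -2/7 (X = 2/(-7) = 2*(-⅐) = -2/7 ≈ -0.28571)
D = 10
T(b) = 4/7 (T(b) = -2*(2 - 4)/7 = -2/7*(-2) = 4/7)
T((6 + D)*(5 - 2))*(-21) = (4/7)*(-21) = -12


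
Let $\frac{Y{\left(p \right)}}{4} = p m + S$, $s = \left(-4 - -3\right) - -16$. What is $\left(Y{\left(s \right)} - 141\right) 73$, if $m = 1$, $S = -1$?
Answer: $-6205$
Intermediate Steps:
$s = 15$ ($s = \left(-4 + 3\right) + 16 = -1 + 16 = 15$)
$Y{\left(p \right)} = -4 + 4 p$ ($Y{\left(p \right)} = 4 \left(p 1 - 1\right) = 4 \left(p - 1\right) = 4 \left(-1 + p\right) = -4 + 4 p$)
$\left(Y{\left(s \right)} - 141\right) 73 = \left(\left(-4 + 4 \cdot 15\right) - 141\right) 73 = \left(\left(-4 + 60\right) - 141\right) 73 = \left(56 - 141\right) 73 = \left(-85\right) 73 = -6205$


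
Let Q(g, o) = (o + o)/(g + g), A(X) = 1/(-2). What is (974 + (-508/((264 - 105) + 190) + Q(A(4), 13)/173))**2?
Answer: 3446892280857600/3645382129 ≈ 9.4555e+5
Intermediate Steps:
A(X) = -1/2
Q(g, o) = o/g (Q(g, o) = (2*o)/((2*g)) = (2*o)*(1/(2*g)) = o/g)
(974 + (-508/((264 - 105) + 190) + Q(A(4), 13)/173))**2 = (974 + (-508/((264 - 105) + 190) + (13/(-1/2))/173))**2 = (974 + (-508/(159 + 190) + (13*(-2))*(1/173)))**2 = (974 + (-508/349 - 26*1/173))**2 = (974 + (-508*1/349 - 26/173))**2 = (974 + (-508/349 - 26/173))**2 = (974 - 96958/60377)**2 = (58710240/60377)**2 = 3446892280857600/3645382129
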